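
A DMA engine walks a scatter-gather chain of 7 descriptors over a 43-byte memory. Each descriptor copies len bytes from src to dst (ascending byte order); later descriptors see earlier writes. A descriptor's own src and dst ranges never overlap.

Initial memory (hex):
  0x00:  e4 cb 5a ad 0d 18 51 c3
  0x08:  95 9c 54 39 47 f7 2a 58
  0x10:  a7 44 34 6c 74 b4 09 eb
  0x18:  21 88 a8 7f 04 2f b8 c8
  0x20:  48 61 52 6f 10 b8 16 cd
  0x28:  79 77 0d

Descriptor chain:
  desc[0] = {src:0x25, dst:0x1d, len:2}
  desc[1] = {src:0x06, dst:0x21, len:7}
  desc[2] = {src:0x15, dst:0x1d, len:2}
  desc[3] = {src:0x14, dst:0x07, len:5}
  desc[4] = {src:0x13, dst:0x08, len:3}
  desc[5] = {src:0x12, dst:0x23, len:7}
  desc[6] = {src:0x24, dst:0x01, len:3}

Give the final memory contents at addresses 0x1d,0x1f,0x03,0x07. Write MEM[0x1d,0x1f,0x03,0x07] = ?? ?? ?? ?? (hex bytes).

[0] 0x25->0x1d len=2 : b8 16
[1] 0x06->0x21 len=7 : 51 c3 95 9c 54 39 47
[2] 0x15->0x1d len=2 : b4 09
[3] 0x14->0x07 len=5 : 74 b4 09 eb 21
[4] 0x13->0x08 len=3 : 6c 74 b4
[5] 0x12->0x23 len=7 : 34 6c 74 b4 09 eb 21
[6] 0x24->0x01 len=3 : 6c 74 b4
query mem[0x1d]=0xb4, mem[0x1f]=0xc8, mem[0x03]=0xb4, mem[0x07]=0x74

MEM[0x1d,0x1f,0x03,0x07] = b4 c8 b4 74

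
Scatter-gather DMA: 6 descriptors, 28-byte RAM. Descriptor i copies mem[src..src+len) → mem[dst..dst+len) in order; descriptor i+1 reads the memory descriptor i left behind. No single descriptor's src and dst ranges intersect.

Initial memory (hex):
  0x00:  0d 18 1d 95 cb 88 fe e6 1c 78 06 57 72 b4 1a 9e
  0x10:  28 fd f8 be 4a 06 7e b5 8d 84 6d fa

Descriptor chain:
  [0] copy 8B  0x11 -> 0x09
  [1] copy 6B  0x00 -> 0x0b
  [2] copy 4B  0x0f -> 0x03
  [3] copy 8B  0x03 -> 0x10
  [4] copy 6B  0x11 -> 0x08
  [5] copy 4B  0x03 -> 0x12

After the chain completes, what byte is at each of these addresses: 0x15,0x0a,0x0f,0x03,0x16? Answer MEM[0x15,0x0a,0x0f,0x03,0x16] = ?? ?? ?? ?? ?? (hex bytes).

MEM[0x15,0x0a,0x0f,0x03,0x16] = f8 f8 cb cb fd

  after D0: wrote 8B at 0x09 = fdf8be4a067eb58d
  after D1: wrote 6B at 0x0b = 0d181d95cb88
  after D2: wrote 4B at 0x03 = cb88fdf8
  after D3: wrote 8B at 0x10 = cb88fdf8e61cfdf8
  after D4: wrote 6B at 0x08 = 88fdf8e61cfd
  after D5: wrote 4B at 0x12 = cb88fdf8
query mem[0x15]=0xf8, mem[0x0a]=0xf8, mem[0x0f]=0xcb, mem[0x03]=0xcb, mem[0x16]=0xfd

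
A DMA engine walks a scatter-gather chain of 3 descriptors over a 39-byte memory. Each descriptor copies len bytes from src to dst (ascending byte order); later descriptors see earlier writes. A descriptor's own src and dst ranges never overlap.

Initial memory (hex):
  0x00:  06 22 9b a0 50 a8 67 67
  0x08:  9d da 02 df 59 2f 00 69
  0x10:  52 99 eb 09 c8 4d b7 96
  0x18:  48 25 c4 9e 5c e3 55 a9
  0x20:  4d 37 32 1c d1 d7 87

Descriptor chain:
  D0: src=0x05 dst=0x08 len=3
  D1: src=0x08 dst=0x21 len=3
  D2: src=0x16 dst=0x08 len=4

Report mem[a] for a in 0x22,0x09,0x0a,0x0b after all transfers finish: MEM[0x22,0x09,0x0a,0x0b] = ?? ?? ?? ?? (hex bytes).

#0 dst[0x08+3] := {0xa8,0x67,0x67}
#1 dst[0x21+3] := {0xa8,0x67,0x67}
#2 dst[0x08+4] := {0xb7,0x96,0x48,0x25}
query mem[0x22]=0x67, mem[0x09]=0x96, mem[0x0a]=0x48, mem[0x0b]=0x25

MEM[0x22,0x09,0x0a,0x0b] = 67 96 48 25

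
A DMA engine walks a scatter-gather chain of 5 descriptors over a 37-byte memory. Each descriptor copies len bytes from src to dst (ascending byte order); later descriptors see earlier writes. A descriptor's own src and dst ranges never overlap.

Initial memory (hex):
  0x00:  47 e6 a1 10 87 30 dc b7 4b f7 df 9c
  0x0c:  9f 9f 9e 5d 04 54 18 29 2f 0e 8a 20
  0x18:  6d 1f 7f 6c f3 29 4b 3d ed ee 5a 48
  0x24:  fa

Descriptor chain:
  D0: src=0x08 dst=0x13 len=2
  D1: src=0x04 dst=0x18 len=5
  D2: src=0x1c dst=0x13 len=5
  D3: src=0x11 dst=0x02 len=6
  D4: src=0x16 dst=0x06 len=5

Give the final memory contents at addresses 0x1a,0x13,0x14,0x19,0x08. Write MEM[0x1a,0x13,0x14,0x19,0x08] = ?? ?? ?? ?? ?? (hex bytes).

MEM[0x1a,0x13,0x14,0x19,0x08] = dc 4b 29 30 87

[0] 0x08->0x13 len=2 : 4b f7
[1] 0x04->0x18 len=5 : 87 30 dc b7 4b
[2] 0x1c->0x13 len=5 : 4b 29 4b 3d ed
[3] 0x11->0x02 len=6 : 54 18 4b 29 4b 3d
[4] 0x16->0x06 len=5 : 3d ed 87 30 dc
query mem[0x1a]=0xdc, mem[0x13]=0x4b, mem[0x14]=0x29, mem[0x19]=0x30, mem[0x08]=0x87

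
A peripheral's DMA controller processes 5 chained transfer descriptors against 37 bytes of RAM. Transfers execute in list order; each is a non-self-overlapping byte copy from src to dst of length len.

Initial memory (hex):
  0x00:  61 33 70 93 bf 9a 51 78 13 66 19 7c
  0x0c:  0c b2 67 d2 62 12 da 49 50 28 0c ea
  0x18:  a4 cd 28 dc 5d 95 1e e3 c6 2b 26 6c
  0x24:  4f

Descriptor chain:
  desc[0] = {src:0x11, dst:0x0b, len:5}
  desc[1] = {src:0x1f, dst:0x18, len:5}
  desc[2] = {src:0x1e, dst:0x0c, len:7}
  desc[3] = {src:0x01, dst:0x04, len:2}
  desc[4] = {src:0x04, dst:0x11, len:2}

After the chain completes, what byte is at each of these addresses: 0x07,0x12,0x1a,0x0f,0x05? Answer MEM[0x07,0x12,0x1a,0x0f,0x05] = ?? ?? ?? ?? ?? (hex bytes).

MEM[0x07,0x12,0x1a,0x0f,0x05] = 78 70 2b 2b 70

#0 dst[0x0b+5] := {0x12,0xda,0x49,0x50,0x28}
#1 dst[0x18+5] := {0xe3,0xc6,0x2b,0x26,0x6c}
#2 dst[0x0c+7] := {0x1e,0xe3,0xc6,0x2b,0x26,0x6c,0x4f}
#3 dst[0x04+2] := {0x33,0x70}
#4 dst[0x11+2] := {0x33,0x70}
query mem[0x07]=0x78, mem[0x12]=0x70, mem[0x1a]=0x2b, mem[0x0f]=0x2b, mem[0x05]=0x70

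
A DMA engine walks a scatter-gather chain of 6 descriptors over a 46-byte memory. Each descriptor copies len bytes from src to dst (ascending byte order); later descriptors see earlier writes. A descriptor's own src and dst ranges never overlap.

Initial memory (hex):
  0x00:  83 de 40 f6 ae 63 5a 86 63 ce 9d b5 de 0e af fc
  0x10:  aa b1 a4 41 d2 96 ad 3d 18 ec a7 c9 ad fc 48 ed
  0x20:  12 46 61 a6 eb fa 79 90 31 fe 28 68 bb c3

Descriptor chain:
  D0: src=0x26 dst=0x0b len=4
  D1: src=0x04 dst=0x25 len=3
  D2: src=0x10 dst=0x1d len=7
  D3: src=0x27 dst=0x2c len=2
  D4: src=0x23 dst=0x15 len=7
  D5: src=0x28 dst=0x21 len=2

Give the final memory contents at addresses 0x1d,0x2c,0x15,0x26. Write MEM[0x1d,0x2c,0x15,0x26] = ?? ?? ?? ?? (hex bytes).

  after D0: wrote 4B at 0x0b = 799031fe
  after D1: wrote 3B at 0x25 = ae635a
  after D2: wrote 7B at 0x1d = aab1a441d296ad
  after D3: wrote 2B at 0x2c = 5a31
  after D4: wrote 7B at 0x15 = adebae635a31fe
  after D5: wrote 2B at 0x21 = 31fe
query mem[0x1d]=0xaa, mem[0x2c]=0x5a, mem[0x15]=0xad, mem[0x26]=0x63

MEM[0x1d,0x2c,0x15,0x26] = aa 5a ad 63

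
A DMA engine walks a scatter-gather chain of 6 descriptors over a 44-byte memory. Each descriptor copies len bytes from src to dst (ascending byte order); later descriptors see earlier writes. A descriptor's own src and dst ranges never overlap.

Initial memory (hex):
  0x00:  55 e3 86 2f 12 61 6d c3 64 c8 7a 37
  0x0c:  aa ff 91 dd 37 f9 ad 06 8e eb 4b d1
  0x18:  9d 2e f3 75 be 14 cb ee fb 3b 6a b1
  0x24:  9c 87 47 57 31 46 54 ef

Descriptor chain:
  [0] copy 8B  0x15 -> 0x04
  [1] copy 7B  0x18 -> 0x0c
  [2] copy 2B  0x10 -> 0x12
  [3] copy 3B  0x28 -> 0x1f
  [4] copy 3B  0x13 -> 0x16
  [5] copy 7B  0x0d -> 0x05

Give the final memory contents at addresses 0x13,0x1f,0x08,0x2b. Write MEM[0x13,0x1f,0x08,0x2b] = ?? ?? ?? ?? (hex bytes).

D0: mem[0x04..0x0b] <- [eb 4b d1 9d 2e f3 75 be]
D1: mem[0x0c..0x12] <- [9d 2e f3 75 be 14 cb]
D2: mem[0x12..0x13] <- [be 14]
D3: mem[0x1f..0x21] <- [31 46 54]
D4: mem[0x16..0x18] <- [14 8e eb]
D5: mem[0x05..0x0b] <- [2e f3 75 be 14 be 14]
query mem[0x13]=0x14, mem[0x1f]=0x31, mem[0x08]=0xbe, mem[0x2b]=0xef

MEM[0x13,0x1f,0x08,0x2b] = 14 31 be ef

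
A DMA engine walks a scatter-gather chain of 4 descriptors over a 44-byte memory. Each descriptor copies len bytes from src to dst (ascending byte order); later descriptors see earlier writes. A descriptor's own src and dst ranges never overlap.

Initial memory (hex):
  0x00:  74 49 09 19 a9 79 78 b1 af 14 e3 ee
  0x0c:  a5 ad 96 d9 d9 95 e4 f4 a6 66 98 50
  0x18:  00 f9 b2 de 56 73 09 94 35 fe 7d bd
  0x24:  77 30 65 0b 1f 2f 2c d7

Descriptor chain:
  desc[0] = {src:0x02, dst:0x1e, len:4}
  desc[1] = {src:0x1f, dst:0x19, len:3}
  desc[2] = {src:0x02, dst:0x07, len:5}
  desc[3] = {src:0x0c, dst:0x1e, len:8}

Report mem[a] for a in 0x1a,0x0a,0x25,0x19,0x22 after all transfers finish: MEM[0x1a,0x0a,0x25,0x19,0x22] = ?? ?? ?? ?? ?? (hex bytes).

#0 dst[0x1e+4] := {0x09,0x19,0xa9,0x79}
#1 dst[0x19+3] := {0x19,0xa9,0x79}
#2 dst[0x07+5] := {0x09,0x19,0xa9,0x79,0x78}
#3 dst[0x1e+8] := {0xa5,0xad,0x96,0xd9,0xd9,0x95,0xe4,0xf4}
query mem[0x1a]=0xa9, mem[0x0a]=0x79, mem[0x25]=0xf4, mem[0x19]=0x19, mem[0x22]=0xd9

MEM[0x1a,0x0a,0x25,0x19,0x22] = a9 79 f4 19 d9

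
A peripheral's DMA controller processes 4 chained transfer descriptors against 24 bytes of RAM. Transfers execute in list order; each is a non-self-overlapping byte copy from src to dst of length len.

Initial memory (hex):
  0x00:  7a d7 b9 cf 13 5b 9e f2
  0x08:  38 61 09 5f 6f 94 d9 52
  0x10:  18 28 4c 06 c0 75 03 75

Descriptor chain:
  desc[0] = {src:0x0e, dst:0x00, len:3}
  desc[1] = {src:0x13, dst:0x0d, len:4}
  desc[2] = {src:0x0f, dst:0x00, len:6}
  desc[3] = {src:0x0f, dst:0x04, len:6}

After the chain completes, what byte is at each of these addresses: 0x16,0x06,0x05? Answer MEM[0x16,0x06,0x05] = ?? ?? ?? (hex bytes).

MEM[0x16,0x06,0x05] = 03 28 03

[0] 0x0e->0x00 len=3 : d9 52 18
[1] 0x13->0x0d len=4 : 06 c0 75 03
[2] 0x0f->0x00 len=6 : 75 03 28 4c 06 c0
[3] 0x0f->0x04 len=6 : 75 03 28 4c 06 c0
query mem[0x16]=0x03, mem[0x06]=0x28, mem[0x05]=0x03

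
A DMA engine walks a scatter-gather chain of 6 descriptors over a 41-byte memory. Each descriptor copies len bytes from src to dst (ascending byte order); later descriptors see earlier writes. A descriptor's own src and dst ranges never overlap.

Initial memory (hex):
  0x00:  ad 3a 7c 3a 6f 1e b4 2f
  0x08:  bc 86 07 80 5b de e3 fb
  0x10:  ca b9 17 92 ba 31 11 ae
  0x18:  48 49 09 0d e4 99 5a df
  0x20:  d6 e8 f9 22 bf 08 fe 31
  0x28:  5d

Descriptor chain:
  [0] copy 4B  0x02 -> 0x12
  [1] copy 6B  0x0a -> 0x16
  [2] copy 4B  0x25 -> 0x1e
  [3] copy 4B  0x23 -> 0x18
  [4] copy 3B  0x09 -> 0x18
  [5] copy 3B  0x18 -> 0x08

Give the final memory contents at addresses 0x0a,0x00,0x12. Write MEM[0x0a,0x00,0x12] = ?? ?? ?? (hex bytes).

D0: mem[0x12..0x15] <- [7c 3a 6f 1e]
D1: mem[0x16..0x1b] <- [07 80 5b de e3 fb]
D2: mem[0x1e..0x21] <- [08 fe 31 5d]
D3: mem[0x18..0x1b] <- [22 bf 08 fe]
D4: mem[0x18..0x1a] <- [86 07 80]
D5: mem[0x08..0x0a] <- [86 07 80]
query mem[0x0a]=0x80, mem[0x00]=0xad, mem[0x12]=0x7c

MEM[0x0a,0x00,0x12] = 80 ad 7c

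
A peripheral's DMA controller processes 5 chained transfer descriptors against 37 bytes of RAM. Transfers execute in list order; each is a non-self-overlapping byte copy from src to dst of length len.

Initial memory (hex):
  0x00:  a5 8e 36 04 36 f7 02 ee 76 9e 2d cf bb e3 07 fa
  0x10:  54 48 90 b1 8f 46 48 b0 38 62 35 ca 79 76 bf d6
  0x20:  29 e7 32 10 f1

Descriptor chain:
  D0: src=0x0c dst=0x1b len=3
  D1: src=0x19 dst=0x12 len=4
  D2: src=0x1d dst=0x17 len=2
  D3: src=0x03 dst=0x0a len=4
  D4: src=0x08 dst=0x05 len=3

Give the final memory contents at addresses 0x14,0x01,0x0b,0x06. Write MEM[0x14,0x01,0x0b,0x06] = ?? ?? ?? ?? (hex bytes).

MEM[0x14,0x01,0x0b,0x06] = bb 8e 36 9e

  after D0: wrote 3B at 0x1b = bbe307
  after D1: wrote 4B at 0x12 = 6235bbe3
  after D2: wrote 2B at 0x17 = 07bf
  after D3: wrote 4B at 0x0a = 0436f702
  after D4: wrote 3B at 0x05 = 769e04
query mem[0x14]=0xbb, mem[0x01]=0x8e, mem[0x0b]=0x36, mem[0x06]=0x9e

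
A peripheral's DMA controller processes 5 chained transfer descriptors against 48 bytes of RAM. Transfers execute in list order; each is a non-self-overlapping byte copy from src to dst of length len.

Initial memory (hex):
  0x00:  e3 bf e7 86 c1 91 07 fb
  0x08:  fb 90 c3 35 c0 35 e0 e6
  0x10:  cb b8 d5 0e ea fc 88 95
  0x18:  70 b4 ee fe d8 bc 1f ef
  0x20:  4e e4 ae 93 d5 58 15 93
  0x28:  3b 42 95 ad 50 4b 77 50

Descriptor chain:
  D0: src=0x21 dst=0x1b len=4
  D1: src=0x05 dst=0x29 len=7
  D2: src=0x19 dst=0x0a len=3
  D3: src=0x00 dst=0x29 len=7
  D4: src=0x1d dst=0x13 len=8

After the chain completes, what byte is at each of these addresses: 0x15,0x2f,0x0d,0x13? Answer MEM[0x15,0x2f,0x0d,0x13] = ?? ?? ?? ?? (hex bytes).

[0] 0x21->0x1b len=4 : e4 ae 93 d5
[1] 0x05->0x29 len=7 : 91 07 fb fb 90 c3 35
[2] 0x19->0x0a len=3 : b4 ee e4
[3] 0x00->0x29 len=7 : e3 bf e7 86 c1 91 07
[4] 0x1d->0x13 len=8 : 93 d5 ef 4e e4 ae 93 d5
query mem[0x15]=0xef, mem[0x2f]=0x07, mem[0x0d]=0x35, mem[0x13]=0x93

MEM[0x15,0x2f,0x0d,0x13] = ef 07 35 93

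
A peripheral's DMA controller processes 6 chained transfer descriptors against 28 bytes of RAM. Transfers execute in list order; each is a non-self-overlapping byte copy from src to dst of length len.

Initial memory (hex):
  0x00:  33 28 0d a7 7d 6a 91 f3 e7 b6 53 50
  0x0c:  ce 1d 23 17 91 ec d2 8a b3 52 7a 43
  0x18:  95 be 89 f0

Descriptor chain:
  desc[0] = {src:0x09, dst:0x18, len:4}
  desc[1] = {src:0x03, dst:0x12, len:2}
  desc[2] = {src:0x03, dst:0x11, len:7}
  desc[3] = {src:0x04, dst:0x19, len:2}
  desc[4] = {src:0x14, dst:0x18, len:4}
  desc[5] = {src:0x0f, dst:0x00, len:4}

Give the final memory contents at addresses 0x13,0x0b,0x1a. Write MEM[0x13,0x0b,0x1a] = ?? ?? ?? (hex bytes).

  after D0: wrote 4B at 0x18 = b65350ce
  after D1: wrote 2B at 0x12 = a77d
  after D2: wrote 7B at 0x11 = a77d6a91f3e7b6
  after D3: wrote 2B at 0x19 = 7d6a
  after D4: wrote 4B at 0x18 = 91f3e7b6
  after D5: wrote 4B at 0x00 = 1791a77d
query mem[0x13]=0x6a, mem[0x0b]=0x50, mem[0x1a]=0xe7

MEM[0x13,0x0b,0x1a] = 6a 50 e7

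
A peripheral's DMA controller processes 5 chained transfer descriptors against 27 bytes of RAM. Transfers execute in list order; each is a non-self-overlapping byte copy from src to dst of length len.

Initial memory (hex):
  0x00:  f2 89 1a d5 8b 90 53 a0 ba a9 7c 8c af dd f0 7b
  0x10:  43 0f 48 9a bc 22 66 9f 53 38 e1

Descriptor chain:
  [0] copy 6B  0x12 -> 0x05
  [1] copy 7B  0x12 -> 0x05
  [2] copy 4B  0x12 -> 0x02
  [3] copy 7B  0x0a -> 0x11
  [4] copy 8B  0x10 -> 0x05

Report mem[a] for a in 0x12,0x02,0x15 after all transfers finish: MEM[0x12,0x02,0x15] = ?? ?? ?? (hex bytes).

D0: mem[0x05..0x0a] <- [48 9a bc 22 66 9f]
D1: mem[0x05..0x0b] <- [48 9a bc 22 66 9f 53]
D2: mem[0x02..0x05] <- [48 9a bc 22]
D3: mem[0x11..0x17] <- [9f 53 af dd f0 7b 43]
D4: mem[0x05..0x0c] <- [43 9f 53 af dd f0 7b 43]
query mem[0x12]=0x53, mem[0x02]=0x48, mem[0x15]=0xf0

MEM[0x12,0x02,0x15] = 53 48 f0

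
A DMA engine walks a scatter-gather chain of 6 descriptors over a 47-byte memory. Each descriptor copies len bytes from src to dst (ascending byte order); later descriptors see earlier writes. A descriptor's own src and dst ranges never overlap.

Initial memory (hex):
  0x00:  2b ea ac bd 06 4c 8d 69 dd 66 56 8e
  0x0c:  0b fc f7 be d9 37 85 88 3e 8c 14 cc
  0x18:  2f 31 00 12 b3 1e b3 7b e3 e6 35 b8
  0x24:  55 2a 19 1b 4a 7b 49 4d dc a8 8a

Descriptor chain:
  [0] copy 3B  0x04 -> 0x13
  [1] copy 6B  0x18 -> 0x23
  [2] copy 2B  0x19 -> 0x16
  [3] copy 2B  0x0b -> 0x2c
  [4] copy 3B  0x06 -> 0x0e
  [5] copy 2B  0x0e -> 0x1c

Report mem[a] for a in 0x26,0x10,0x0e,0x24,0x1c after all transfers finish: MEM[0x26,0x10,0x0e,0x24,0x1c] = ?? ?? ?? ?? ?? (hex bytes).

MEM[0x26,0x10,0x0e,0x24,0x1c] = 12 dd 8d 31 8d

D0: mem[0x13..0x15] <- [06 4c 8d]
D1: mem[0x23..0x28] <- [2f 31 00 12 b3 1e]
D2: mem[0x16..0x17] <- [31 00]
D3: mem[0x2c..0x2d] <- [8e 0b]
D4: mem[0x0e..0x10] <- [8d 69 dd]
D5: mem[0x1c..0x1d] <- [8d 69]
query mem[0x26]=0x12, mem[0x10]=0xdd, mem[0x0e]=0x8d, mem[0x24]=0x31, mem[0x1c]=0x8d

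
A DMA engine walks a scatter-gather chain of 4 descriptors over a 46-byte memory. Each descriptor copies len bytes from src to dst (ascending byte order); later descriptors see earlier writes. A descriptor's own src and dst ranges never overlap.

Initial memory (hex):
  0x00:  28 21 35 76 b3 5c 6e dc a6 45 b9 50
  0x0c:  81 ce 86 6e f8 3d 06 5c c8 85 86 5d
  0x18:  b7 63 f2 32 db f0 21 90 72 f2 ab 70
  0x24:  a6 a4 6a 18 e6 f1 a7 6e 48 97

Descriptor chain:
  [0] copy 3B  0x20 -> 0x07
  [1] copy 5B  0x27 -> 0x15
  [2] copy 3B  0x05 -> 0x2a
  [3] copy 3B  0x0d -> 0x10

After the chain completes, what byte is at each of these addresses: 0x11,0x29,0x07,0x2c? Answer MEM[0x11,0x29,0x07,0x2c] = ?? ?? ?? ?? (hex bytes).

[0] 0x20->0x07 len=3 : 72 f2 ab
[1] 0x27->0x15 len=5 : 18 e6 f1 a7 6e
[2] 0x05->0x2a len=3 : 5c 6e 72
[3] 0x0d->0x10 len=3 : ce 86 6e
query mem[0x11]=0x86, mem[0x29]=0xf1, mem[0x07]=0x72, mem[0x2c]=0x72

MEM[0x11,0x29,0x07,0x2c] = 86 f1 72 72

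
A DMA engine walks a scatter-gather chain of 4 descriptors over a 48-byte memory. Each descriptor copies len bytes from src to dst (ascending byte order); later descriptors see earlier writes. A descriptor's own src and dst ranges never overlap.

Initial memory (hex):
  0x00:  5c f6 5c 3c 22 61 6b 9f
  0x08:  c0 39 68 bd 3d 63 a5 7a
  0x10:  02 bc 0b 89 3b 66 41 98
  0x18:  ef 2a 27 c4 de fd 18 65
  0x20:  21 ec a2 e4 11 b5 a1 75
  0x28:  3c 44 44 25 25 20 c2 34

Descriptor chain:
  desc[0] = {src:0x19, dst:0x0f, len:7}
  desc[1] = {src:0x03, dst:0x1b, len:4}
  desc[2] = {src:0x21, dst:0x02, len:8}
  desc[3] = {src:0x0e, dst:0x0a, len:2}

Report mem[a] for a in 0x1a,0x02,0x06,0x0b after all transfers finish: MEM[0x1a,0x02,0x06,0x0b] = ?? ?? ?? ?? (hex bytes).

[0] 0x19->0x0f len=7 : 2a 27 c4 de fd 18 65
[1] 0x03->0x1b len=4 : 3c 22 61 6b
[2] 0x21->0x02 len=8 : ec a2 e4 11 b5 a1 75 3c
[3] 0x0e->0x0a len=2 : a5 2a
query mem[0x1a]=0x27, mem[0x02]=0xec, mem[0x06]=0xb5, mem[0x0b]=0x2a

MEM[0x1a,0x02,0x06,0x0b] = 27 ec b5 2a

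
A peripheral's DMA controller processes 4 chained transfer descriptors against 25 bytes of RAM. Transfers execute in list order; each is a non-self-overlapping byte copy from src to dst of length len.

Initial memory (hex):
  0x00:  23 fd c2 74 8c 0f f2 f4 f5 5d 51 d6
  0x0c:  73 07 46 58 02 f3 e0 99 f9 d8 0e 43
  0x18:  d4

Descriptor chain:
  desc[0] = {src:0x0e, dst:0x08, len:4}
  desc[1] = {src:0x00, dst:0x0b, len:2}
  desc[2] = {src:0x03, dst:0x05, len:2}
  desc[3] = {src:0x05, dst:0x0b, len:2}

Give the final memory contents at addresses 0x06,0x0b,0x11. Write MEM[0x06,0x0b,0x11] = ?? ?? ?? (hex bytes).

MEM[0x06,0x0b,0x11] = 8c 74 f3

D0: mem[0x08..0x0b] <- [46 58 02 f3]
D1: mem[0x0b..0x0c] <- [23 fd]
D2: mem[0x05..0x06] <- [74 8c]
D3: mem[0x0b..0x0c] <- [74 8c]
query mem[0x06]=0x8c, mem[0x0b]=0x74, mem[0x11]=0xf3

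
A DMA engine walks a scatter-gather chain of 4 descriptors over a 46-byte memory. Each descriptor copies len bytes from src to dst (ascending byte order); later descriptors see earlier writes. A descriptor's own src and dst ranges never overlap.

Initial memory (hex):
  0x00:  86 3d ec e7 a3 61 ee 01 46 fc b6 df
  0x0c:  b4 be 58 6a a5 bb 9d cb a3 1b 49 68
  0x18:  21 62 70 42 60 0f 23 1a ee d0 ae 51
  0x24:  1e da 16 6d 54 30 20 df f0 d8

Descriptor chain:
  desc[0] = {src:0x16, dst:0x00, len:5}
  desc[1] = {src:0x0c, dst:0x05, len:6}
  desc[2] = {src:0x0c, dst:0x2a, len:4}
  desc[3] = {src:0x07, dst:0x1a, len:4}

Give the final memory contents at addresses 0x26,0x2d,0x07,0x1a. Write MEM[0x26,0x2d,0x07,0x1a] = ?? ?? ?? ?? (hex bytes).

MEM[0x26,0x2d,0x07,0x1a] = 16 6a 58 58

D0: mem[0x00..0x04] <- [49 68 21 62 70]
D1: mem[0x05..0x0a] <- [b4 be 58 6a a5 bb]
D2: mem[0x2a..0x2d] <- [b4 be 58 6a]
D3: mem[0x1a..0x1d] <- [58 6a a5 bb]
query mem[0x26]=0x16, mem[0x2d]=0x6a, mem[0x07]=0x58, mem[0x1a]=0x58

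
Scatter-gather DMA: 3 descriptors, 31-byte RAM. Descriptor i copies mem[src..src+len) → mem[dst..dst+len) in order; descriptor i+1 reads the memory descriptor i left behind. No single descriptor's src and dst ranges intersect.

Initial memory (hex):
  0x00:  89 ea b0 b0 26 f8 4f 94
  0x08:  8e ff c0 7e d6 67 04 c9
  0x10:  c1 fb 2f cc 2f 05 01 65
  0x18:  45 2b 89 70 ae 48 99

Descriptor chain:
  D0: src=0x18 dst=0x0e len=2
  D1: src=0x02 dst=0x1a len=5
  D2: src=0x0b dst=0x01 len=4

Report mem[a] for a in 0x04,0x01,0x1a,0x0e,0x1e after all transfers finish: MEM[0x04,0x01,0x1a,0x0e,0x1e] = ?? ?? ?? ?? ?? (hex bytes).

MEM[0x04,0x01,0x1a,0x0e,0x1e] = 45 7e b0 45 4f

#0 dst[0x0e+2] := {0x45,0x2b}
#1 dst[0x1a+5] := {0xb0,0xb0,0x26,0xf8,0x4f}
#2 dst[0x01+4] := {0x7e,0xd6,0x67,0x45}
query mem[0x04]=0x45, mem[0x01]=0x7e, mem[0x1a]=0xb0, mem[0x0e]=0x45, mem[0x1e]=0x4f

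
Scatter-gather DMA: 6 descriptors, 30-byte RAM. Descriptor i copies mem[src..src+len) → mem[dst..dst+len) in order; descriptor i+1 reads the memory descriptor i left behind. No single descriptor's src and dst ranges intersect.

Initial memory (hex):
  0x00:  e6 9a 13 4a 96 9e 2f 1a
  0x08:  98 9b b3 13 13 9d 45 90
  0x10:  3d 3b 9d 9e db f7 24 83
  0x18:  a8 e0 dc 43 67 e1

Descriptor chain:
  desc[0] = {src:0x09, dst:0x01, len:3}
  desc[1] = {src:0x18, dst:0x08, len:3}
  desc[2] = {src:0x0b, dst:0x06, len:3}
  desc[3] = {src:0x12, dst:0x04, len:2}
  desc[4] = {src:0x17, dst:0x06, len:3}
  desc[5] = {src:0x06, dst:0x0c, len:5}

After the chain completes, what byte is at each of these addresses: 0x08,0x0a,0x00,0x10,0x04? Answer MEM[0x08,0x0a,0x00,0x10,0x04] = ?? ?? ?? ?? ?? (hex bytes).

MEM[0x08,0x0a,0x00,0x10,0x04] = e0 dc e6 dc 9d

D0: mem[0x01..0x03] <- [9b b3 13]
D1: mem[0x08..0x0a] <- [a8 e0 dc]
D2: mem[0x06..0x08] <- [13 13 9d]
D3: mem[0x04..0x05] <- [9d 9e]
D4: mem[0x06..0x08] <- [83 a8 e0]
D5: mem[0x0c..0x10] <- [83 a8 e0 e0 dc]
query mem[0x08]=0xe0, mem[0x0a]=0xdc, mem[0x00]=0xe6, mem[0x10]=0xdc, mem[0x04]=0x9d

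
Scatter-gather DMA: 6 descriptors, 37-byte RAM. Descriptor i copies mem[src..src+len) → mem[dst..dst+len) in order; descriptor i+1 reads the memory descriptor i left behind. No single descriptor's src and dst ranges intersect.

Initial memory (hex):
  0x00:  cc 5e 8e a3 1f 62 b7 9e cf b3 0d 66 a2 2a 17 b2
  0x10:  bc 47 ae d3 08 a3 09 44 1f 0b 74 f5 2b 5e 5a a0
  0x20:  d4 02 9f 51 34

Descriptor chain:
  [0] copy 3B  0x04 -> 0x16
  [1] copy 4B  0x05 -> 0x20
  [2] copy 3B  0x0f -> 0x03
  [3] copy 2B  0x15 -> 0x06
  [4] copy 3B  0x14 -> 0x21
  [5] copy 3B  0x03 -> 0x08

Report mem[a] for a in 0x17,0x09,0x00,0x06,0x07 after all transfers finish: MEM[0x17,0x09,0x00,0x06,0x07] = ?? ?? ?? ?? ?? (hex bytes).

MEM[0x17,0x09,0x00,0x06,0x07] = 62 bc cc a3 1f

#0 dst[0x16+3] := {0x1f,0x62,0xb7}
#1 dst[0x20+4] := {0x62,0xb7,0x9e,0xcf}
#2 dst[0x03+3] := {0xb2,0xbc,0x47}
#3 dst[0x06+2] := {0xa3,0x1f}
#4 dst[0x21+3] := {0x08,0xa3,0x1f}
#5 dst[0x08+3] := {0xb2,0xbc,0x47}
query mem[0x17]=0x62, mem[0x09]=0xbc, mem[0x00]=0xcc, mem[0x06]=0xa3, mem[0x07]=0x1f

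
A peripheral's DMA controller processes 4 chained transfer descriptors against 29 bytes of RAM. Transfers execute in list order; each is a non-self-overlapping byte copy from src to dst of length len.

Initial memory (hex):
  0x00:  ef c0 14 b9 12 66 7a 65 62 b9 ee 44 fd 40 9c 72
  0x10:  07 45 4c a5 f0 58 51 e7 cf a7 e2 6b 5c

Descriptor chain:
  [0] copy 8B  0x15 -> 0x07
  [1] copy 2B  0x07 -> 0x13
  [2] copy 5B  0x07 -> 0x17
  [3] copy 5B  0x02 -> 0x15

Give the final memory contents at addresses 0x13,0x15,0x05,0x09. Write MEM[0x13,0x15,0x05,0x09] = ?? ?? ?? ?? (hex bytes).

D0: mem[0x07..0x0e] <- [58 51 e7 cf a7 e2 6b 5c]
D1: mem[0x13..0x14] <- [58 51]
D2: mem[0x17..0x1b] <- [58 51 e7 cf a7]
D3: mem[0x15..0x19] <- [14 b9 12 66 7a]
query mem[0x13]=0x58, mem[0x15]=0x14, mem[0x05]=0x66, mem[0x09]=0xe7

MEM[0x13,0x15,0x05,0x09] = 58 14 66 e7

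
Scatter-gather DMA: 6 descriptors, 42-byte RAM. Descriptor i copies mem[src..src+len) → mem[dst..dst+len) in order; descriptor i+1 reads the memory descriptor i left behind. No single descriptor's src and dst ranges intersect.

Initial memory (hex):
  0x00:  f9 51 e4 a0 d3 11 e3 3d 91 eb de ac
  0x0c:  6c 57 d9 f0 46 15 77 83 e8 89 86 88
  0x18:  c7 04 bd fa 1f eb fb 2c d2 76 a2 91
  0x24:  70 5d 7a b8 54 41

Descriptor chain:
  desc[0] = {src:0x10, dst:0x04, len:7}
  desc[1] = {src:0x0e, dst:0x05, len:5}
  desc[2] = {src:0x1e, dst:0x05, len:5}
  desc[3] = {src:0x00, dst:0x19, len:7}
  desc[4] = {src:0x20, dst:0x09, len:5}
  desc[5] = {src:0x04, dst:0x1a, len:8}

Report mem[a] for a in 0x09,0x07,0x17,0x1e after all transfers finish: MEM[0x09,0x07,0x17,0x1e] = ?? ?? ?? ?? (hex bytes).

#0 dst[0x04+7] := {0x46,0x15,0x77,0x83,0xe8,0x89,0x86}
#1 dst[0x05+5] := {0xd9,0xf0,0x46,0x15,0x77}
#2 dst[0x05+5] := {0xfb,0x2c,0xd2,0x76,0xa2}
#3 dst[0x19+7] := {0xf9,0x51,0xe4,0xa0,0x46,0xfb,0x2c}
#4 dst[0x09+5] := {0xd2,0x76,0xa2,0x91,0x70}
#5 dst[0x1a+8] := {0x46,0xfb,0x2c,0xd2,0x76,0xd2,0x76,0xa2}
query mem[0x09]=0xd2, mem[0x07]=0xd2, mem[0x17]=0x88, mem[0x1e]=0x76

MEM[0x09,0x07,0x17,0x1e] = d2 d2 88 76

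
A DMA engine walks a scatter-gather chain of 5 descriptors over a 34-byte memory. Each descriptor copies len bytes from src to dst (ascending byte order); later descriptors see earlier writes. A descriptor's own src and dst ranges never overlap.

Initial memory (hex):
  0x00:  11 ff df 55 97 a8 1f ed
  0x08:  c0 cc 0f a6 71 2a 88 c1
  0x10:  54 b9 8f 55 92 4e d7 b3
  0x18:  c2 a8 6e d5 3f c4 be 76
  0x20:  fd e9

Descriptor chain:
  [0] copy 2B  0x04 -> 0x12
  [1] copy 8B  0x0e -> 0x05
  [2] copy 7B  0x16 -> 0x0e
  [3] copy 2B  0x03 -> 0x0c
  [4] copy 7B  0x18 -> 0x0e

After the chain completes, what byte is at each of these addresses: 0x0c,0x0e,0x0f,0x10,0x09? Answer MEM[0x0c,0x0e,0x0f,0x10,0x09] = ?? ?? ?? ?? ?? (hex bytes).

#0 dst[0x12+2] := {0x97,0xa8}
#1 dst[0x05+8] := {0x88,0xc1,0x54,0xb9,0x97,0xa8,0x92,0x4e}
#2 dst[0x0e+7] := {0xd7,0xb3,0xc2,0xa8,0x6e,0xd5,0x3f}
#3 dst[0x0c+2] := {0x55,0x97}
#4 dst[0x0e+7] := {0xc2,0xa8,0x6e,0xd5,0x3f,0xc4,0xbe}
query mem[0x0c]=0x55, mem[0x0e]=0xc2, mem[0x0f]=0xa8, mem[0x10]=0x6e, mem[0x09]=0x97

MEM[0x0c,0x0e,0x0f,0x10,0x09] = 55 c2 a8 6e 97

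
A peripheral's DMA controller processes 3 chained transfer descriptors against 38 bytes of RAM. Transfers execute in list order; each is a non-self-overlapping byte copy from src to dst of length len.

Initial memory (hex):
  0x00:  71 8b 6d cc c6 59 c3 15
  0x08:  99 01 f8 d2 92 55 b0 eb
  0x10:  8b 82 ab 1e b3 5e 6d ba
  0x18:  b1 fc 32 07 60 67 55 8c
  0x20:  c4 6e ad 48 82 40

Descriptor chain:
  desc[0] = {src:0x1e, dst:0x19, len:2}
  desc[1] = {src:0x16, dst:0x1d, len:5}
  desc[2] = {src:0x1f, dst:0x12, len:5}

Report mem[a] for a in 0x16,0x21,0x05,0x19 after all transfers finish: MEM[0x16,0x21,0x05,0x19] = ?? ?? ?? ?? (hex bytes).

MEM[0x16,0x21,0x05,0x19] = 48 8c 59 55

  after D0: wrote 2B at 0x19 = 558c
  after D1: wrote 5B at 0x1d = 6dbab1558c
  after D2: wrote 5B at 0x12 = b1558cad48
query mem[0x16]=0x48, mem[0x21]=0x8c, mem[0x05]=0x59, mem[0x19]=0x55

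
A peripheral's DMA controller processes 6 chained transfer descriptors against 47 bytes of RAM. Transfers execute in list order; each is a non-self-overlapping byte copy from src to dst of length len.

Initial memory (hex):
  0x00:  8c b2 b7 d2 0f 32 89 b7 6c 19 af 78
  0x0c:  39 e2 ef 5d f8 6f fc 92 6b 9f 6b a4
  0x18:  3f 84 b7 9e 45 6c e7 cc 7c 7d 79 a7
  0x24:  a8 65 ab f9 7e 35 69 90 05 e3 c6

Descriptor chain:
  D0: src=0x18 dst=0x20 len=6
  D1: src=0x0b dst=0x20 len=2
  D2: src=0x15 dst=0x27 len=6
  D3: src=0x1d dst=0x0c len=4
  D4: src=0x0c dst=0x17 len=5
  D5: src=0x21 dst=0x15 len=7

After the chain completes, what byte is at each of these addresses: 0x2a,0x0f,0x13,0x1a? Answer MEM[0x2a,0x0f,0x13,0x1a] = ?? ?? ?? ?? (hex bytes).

[0] 0x18->0x20 len=6 : 3f 84 b7 9e 45 6c
[1] 0x0b->0x20 len=2 : 78 39
[2] 0x15->0x27 len=6 : 9f 6b a4 3f 84 b7
[3] 0x1d->0x0c len=4 : 6c e7 cc 78
[4] 0x0c->0x17 len=5 : 6c e7 cc 78 f8
[5] 0x21->0x15 len=7 : 39 b7 9e 45 6c ab 9f
query mem[0x2a]=0x3f, mem[0x0f]=0x78, mem[0x13]=0x92, mem[0x1a]=0xab

MEM[0x2a,0x0f,0x13,0x1a] = 3f 78 92 ab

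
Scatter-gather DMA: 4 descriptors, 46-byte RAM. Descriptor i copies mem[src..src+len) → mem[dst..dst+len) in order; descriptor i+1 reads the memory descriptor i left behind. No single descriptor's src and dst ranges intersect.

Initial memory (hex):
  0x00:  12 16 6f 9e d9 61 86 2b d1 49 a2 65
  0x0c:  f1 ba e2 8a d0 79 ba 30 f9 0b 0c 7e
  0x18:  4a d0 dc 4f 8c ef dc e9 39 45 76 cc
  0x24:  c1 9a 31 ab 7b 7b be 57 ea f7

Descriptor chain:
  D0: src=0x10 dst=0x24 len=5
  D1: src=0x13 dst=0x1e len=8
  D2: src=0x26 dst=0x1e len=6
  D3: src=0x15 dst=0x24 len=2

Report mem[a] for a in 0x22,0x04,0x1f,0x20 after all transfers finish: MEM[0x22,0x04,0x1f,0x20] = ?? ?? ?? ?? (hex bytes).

D0: mem[0x24..0x28] <- [d0 79 ba 30 f9]
D1: mem[0x1e..0x25] <- [30 f9 0b 0c 7e 4a d0 dc]
D2: mem[0x1e..0x23] <- [ba 30 f9 7b be 57]
D3: mem[0x24..0x25] <- [0b 0c]
query mem[0x22]=0xbe, mem[0x04]=0xd9, mem[0x1f]=0x30, mem[0x20]=0xf9

MEM[0x22,0x04,0x1f,0x20] = be d9 30 f9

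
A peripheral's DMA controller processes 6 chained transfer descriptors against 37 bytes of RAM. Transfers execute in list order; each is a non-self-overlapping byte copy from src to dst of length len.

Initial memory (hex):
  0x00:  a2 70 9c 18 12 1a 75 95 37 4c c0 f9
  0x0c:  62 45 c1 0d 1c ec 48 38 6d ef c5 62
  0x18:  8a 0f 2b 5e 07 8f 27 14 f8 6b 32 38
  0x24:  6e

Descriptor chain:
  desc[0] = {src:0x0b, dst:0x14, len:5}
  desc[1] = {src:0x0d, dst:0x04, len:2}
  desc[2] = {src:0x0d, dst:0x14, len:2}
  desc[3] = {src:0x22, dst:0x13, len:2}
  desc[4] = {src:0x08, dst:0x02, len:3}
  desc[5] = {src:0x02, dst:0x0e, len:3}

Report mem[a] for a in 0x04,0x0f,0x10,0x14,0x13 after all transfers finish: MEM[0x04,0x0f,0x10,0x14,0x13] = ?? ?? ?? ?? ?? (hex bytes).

D0: mem[0x14..0x18] <- [f9 62 45 c1 0d]
D1: mem[0x04..0x05] <- [45 c1]
D2: mem[0x14..0x15] <- [45 c1]
D3: mem[0x13..0x14] <- [32 38]
D4: mem[0x02..0x04] <- [37 4c c0]
D5: mem[0x0e..0x10] <- [37 4c c0]
query mem[0x04]=0xc0, mem[0x0f]=0x4c, mem[0x10]=0xc0, mem[0x14]=0x38, mem[0x13]=0x32

MEM[0x04,0x0f,0x10,0x14,0x13] = c0 4c c0 38 32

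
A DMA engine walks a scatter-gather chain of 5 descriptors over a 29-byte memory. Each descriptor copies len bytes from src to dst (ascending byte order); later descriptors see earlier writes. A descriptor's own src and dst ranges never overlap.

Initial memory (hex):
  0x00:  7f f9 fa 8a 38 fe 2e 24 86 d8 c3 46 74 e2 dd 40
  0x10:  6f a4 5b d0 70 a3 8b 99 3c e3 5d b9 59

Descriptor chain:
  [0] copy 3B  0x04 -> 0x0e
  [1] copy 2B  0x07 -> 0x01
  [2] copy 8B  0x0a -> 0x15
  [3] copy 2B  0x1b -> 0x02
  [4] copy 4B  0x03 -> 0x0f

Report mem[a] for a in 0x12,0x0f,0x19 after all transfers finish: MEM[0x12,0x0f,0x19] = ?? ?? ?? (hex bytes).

MEM[0x12,0x0f,0x19] = 2e a4 38

D0: mem[0x0e..0x10] <- [38 fe 2e]
D1: mem[0x01..0x02] <- [24 86]
D2: mem[0x15..0x1c] <- [c3 46 74 e2 38 fe 2e a4]
D3: mem[0x02..0x03] <- [2e a4]
D4: mem[0x0f..0x12] <- [a4 38 fe 2e]
query mem[0x12]=0x2e, mem[0x0f]=0xa4, mem[0x19]=0x38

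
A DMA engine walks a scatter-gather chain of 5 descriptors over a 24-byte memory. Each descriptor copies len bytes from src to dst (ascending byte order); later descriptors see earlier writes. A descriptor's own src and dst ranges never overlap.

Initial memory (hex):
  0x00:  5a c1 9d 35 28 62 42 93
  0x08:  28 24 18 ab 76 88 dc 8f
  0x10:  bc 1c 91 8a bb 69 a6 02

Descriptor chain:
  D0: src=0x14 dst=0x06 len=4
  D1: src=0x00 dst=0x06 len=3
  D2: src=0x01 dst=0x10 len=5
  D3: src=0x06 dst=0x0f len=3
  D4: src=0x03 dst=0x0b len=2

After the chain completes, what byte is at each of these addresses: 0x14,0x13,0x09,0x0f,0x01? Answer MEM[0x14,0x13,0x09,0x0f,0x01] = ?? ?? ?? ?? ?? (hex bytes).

#0 dst[0x06+4] := {0xbb,0x69,0xa6,0x02}
#1 dst[0x06+3] := {0x5a,0xc1,0x9d}
#2 dst[0x10+5] := {0xc1,0x9d,0x35,0x28,0x62}
#3 dst[0x0f+3] := {0x5a,0xc1,0x9d}
#4 dst[0x0b+2] := {0x35,0x28}
query mem[0x14]=0x62, mem[0x13]=0x28, mem[0x09]=0x02, mem[0x0f]=0x5a, mem[0x01]=0xc1

MEM[0x14,0x13,0x09,0x0f,0x01] = 62 28 02 5a c1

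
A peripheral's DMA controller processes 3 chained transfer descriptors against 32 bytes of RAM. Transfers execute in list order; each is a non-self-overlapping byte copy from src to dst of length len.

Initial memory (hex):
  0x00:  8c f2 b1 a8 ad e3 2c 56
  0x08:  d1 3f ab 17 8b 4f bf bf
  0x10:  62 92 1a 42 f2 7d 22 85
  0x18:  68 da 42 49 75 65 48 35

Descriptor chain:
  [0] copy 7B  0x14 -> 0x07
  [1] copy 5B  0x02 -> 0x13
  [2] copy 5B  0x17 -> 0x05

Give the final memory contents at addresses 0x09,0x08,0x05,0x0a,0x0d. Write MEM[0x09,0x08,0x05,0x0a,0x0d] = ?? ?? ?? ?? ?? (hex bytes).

MEM[0x09,0x08,0x05,0x0a,0x0d] = 49 42 2c 85 42

#0 dst[0x07+7] := {0xf2,0x7d,0x22,0x85,0x68,0xda,0x42}
#1 dst[0x13+5] := {0xb1,0xa8,0xad,0xe3,0x2c}
#2 dst[0x05+5] := {0x2c,0x68,0xda,0x42,0x49}
query mem[0x09]=0x49, mem[0x08]=0x42, mem[0x05]=0x2c, mem[0x0a]=0x85, mem[0x0d]=0x42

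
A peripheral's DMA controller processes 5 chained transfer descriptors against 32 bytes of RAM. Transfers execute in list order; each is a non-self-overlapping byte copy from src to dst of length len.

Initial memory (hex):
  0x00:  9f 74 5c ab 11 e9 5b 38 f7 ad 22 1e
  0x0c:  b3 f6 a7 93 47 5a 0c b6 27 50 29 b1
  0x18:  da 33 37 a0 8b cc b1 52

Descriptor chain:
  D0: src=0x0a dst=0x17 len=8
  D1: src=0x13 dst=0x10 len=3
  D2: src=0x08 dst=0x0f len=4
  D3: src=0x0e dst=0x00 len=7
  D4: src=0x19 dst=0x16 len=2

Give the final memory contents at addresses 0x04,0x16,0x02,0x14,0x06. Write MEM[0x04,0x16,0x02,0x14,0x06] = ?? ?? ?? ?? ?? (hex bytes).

#0 dst[0x17+8] := {0x22,0x1e,0xb3,0xf6,0xa7,0x93,0x47,0x5a}
#1 dst[0x10+3] := {0xb6,0x27,0x50}
#2 dst[0x0f+4] := {0xf7,0xad,0x22,0x1e}
#3 dst[0x00+7] := {0xa7,0xf7,0xad,0x22,0x1e,0xb6,0x27}
#4 dst[0x16+2] := {0xb3,0xf6}
query mem[0x04]=0x1e, mem[0x16]=0xb3, mem[0x02]=0xad, mem[0x14]=0x27, mem[0x06]=0x27

MEM[0x04,0x16,0x02,0x14,0x06] = 1e b3 ad 27 27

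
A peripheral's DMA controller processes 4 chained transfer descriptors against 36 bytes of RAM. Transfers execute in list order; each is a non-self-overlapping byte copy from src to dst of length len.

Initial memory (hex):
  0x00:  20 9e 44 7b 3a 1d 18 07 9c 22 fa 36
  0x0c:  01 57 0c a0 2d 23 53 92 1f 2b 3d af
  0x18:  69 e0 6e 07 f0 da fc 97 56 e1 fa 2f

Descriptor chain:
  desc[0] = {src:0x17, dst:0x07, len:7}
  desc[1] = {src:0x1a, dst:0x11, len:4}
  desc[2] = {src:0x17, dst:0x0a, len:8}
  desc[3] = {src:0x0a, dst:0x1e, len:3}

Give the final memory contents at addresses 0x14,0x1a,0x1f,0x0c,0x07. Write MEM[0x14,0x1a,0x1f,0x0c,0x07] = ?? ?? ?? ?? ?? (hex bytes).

D0: mem[0x07..0x0d] <- [af 69 e0 6e 07 f0 da]
D1: mem[0x11..0x14] <- [6e 07 f0 da]
D2: mem[0x0a..0x11] <- [af 69 e0 6e 07 f0 da fc]
D3: mem[0x1e..0x20] <- [af 69 e0]
query mem[0x14]=0xda, mem[0x1a]=0x6e, mem[0x1f]=0x69, mem[0x0c]=0xe0, mem[0x07]=0xaf

MEM[0x14,0x1a,0x1f,0x0c,0x07] = da 6e 69 e0 af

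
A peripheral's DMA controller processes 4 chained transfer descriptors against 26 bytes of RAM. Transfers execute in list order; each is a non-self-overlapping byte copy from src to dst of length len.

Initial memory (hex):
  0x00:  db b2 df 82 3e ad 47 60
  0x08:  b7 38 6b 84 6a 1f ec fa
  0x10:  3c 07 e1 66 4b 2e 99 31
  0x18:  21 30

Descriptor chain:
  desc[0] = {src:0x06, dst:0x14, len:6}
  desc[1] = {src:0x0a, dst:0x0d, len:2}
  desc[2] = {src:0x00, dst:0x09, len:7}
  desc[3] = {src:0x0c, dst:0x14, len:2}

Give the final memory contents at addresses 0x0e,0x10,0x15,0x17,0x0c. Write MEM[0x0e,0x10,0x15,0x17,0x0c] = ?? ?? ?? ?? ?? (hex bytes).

MEM[0x0e,0x10,0x15,0x17,0x0c] = ad 3c 3e 38 82

  after D0: wrote 6B at 0x14 = 4760b7386b84
  after D1: wrote 2B at 0x0d = 6b84
  after D2: wrote 7B at 0x09 = dbb2df823ead47
  after D3: wrote 2B at 0x14 = 823e
query mem[0x0e]=0xad, mem[0x10]=0x3c, mem[0x15]=0x3e, mem[0x17]=0x38, mem[0x0c]=0x82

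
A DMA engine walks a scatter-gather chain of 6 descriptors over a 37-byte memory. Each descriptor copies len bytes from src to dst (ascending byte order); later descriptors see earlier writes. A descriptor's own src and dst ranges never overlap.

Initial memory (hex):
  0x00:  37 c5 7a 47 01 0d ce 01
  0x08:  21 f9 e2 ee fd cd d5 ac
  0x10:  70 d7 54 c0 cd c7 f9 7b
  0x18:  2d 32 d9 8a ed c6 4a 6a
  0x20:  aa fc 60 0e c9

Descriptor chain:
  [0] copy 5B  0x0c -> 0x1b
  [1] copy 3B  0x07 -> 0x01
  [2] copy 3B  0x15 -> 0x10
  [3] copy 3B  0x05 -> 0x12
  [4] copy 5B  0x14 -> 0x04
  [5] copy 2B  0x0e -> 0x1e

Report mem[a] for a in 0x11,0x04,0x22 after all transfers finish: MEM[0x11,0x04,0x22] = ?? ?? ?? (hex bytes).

[0] 0x0c->0x1b len=5 : fd cd d5 ac 70
[1] 0x07->0x01 len=3 : 01 21 f9
[2] 0x15->0x10 len=3 : c7 f9 7b
[3] 0x05->0x12 len=3 : 0d ce 01
[4] 0x14->0x04 len=5 : 01 c7 f9 7b 2d
[5] 0x0e->0x1e len=2 : d5 ac
query mem[0x11]=0xf9, mem[0x04]=0x01, mem[0x22]=0x60

MEM[0x11,0x04,0x22] = f9 01 60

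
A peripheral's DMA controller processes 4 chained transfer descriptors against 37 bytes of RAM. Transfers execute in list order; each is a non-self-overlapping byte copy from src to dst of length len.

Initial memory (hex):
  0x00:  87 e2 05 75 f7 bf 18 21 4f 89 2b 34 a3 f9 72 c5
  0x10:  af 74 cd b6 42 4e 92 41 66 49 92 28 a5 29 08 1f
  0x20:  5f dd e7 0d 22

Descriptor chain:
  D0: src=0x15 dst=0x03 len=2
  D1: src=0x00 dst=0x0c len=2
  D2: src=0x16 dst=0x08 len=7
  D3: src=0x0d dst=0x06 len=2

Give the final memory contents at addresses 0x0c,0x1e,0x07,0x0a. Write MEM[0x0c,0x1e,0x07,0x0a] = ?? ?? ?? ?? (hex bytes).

MEM[0x0c,0x1e,0x07,0x0a] = 92 08 a5 66

#0 dst[0x03+2] := {0x4e,0x92}
#1 dst[0x0c+2] := {0x87,0xe2}
#2 dst[0x08+7] := {0x92,0x41,0x66,0x49,0x92,0x28,0xa5}
#3 dst[0x06+2] := {0x28,0xa5}
query mem[0x0c]=0x92, mem[0x1e]=0x08, mem[0x07]=0xa5, mem[0x0a]=0x66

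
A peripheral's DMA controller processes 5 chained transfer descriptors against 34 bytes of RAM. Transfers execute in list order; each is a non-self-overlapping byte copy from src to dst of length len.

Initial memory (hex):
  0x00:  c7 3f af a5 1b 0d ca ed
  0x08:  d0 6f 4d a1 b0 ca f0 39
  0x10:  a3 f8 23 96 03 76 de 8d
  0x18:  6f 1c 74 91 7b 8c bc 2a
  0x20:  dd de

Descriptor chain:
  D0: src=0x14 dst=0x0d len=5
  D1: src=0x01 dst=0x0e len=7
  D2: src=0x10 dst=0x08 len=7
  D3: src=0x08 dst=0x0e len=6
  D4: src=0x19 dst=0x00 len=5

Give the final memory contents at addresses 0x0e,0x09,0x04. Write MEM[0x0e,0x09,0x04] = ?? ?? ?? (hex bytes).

MEM[0x0e,0x09,0x04] = a5 1b 8c

  after D0: wrote 5B at 0x0d = 0376de8d6f
  after D1: wrote 7B at 0x0e = 3fafa51b0dcaed
  after D2: wrote 7B at 0x08 = a51b0dcaed76de
  after D3: wrote 6B at 0x0e = a51b0dcaed76
  after D4: wrote 5B at 0x00 = 1c74917b8c
query mem[0x0e]=0xa5, mem[0x09]=0x1b, mem[0x04]=0x8c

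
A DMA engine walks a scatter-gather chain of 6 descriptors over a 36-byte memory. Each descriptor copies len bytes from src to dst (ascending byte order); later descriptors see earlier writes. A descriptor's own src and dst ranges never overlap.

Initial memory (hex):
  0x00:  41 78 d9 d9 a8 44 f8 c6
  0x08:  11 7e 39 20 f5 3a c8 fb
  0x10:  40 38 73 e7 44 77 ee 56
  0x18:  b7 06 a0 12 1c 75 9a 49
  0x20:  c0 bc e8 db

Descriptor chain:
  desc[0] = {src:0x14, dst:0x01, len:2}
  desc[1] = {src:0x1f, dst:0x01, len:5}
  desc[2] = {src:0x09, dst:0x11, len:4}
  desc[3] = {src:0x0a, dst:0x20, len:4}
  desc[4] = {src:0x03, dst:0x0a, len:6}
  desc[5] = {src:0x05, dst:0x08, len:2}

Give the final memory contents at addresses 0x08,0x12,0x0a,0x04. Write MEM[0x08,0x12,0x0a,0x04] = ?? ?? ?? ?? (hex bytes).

MEM[0x08,0x12,0x0a,0x04] = db 39 bc e8

[0] 0x14->0x01 len=2 : 44 77
[1] 0x1f->0x01 len=5 : 49 c0 bc e8 db
[2] 0x09->0x11 len=4 : 7e 39 20 f5
[3] 0x0a->0x20 len=4 : 39 20 f5 3a
[4] 0x03->0x0a len=6 : bc e8 db f8 c6 11
[5] 0x05->0x08 len=2 : db f8
query mem[0x08]=0xdb, mem[0x12]=0x39, mem[0x0a]=0xbc, mem[0x04]=0xe8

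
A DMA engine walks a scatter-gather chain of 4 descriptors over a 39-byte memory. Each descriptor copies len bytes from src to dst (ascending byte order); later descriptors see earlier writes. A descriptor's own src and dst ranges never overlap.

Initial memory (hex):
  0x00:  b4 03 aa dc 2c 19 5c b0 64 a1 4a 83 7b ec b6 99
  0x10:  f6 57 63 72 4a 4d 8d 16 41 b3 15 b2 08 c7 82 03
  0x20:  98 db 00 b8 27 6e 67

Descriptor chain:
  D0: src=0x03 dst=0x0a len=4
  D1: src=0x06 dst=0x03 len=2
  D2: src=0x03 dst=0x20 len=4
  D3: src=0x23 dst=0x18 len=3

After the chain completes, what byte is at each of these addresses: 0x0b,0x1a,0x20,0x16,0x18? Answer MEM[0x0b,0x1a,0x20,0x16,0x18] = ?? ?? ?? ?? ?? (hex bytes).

  after D0: wrote 4B at 0x0a = dc2c195c
  after D1: wrote 2B at 0x03 = 5cb0
  after D2: wrote 4B at 0x20 = 5cb0195c
  after D3: wrote 3B at 0x18 = 5c276e
query mem[0x0b]=0x2c, mem[0x1a]=0x6e, mem[0x20]=0x5c, mem[0x16]=0x8d, mem[0x18]=0x5c

MEM[0x0b,0x1a,0x20,0x16,0x18] = 2c 6e 5c 8d 5c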